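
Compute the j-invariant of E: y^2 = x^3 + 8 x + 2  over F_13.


Delta = -16(4 a^3 + 27 b^2) mod 13 = 6
-1728 * (4 a)^3 = -1728 * (4*8)^3 mod 13 = 8
j = 8 * 6^(-1) mod 13 = 10

j = 10 (mod 13)


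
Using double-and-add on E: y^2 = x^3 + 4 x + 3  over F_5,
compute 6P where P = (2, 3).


k = 6 = 110_2 (binary, LSB first: 011)
Double-and-add from P = (2, 3):
  bit 0 = 0: acc unchanged = O
  bit 1 = 1: acc = O + (2, 2) = (2, 2)
  bit 2 = 1: acc = (2, 2) + (2, 3) = O

6P = O


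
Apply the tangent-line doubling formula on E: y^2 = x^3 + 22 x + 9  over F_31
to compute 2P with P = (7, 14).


Doubling: s = (3 x1^2 + a) / (2 y1)
s = (3*7^2 + 22) / (2*14) mod 31 = 16
x3 = s^2 - 2 x1 mod 31 = 16^2 - 2*7 = 25
y3 = s (x1 - x3) - y1 mod 31 = 16 * (7 - 25) - 14 = 8

2P = (25, 8)


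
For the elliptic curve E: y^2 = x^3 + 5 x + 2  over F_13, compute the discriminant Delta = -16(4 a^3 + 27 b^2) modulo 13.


4 a^3 + 27 b^2 = 4*5^3 + 27*2^2 = 500 + 108 = 608
Delta = -16 * (608) = -9728
Delta mod 13 = 9

Delta = 9 (mod 13)


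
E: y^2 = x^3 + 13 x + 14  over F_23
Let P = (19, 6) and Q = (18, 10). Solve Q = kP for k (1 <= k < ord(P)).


Enumerate multiples of P until we hit Q = (18, 10):
  1P = (19, 6)
  2P = (11, 4)
  3P = (6, 3)
  4P = (2, 5)
  5P = (18, 13)
  6P = (12, 14)
  7P = (21, 16)
  8P = (8, 3)
  9P = (9, 3)
  10P = (22, 0)
  11P = (9, 20)
  12P = (8, 20)
  13P = (21, 7)
  14P = (12, 9)
  15P = (18, 10)
Match found at i = 15.

k = 15


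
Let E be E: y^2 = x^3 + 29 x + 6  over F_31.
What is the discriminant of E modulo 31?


4 a^3 + 27 b^2 = 4*29^3 + 27*6^2 = 97556 + 972 = 98528
Delta = -16 * (98528) = -1576448
Delta mod 31 = 26

Delta = 26 (mod 31)


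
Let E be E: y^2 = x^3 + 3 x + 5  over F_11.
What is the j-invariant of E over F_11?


Delta = -16(4 a^3 + 27 b^2) mod 11 = 1
-1728 * (4 a)^3 = -1728 * (4*3)^3 mod 11 = 10
j = 10 * 1^(-1) mod 11 = 10

j = 10 (mod 11)


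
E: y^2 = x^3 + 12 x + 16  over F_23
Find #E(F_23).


For each x in F_23, count y with y^2 = x^3 + 12 x + 16 mod 23:
  x = 0: RHS = 16, y in [4, 19]  -> 2 point(s)
  x = 1: RHS = 6, y in [11, 12]  -> 2 point(s)
  x = 2: RHS = 2, y in [5, 18]  -> 2 point(s)
  x = 4: RHS = 13, y in [6, 17]  -> 2 point(s)
  x = 7: RHS = 6, y in [11, 12]  -> 2 point(s)
  x = 8: RHS = 3, y in [7, 16]  -> 2 point(s)
  x = 9: RHS = 2, y in [5, 18]  -> 2 point(s)
  x = 10: RHS = 9, y in [3, 20]  -> 2 point(s)
  x = 12: RHS = 2, y in [5, 18]  -> 2 point(s)
  x = 13: RHS = 0, y in [0]  -> 1 point(s)
  x = 15: RHS = 6, y in [11, 12]  -> 2 point(s)
  x = 16: RHS = 3, y in [7, 16]  -> 2 point(s)
  x = 17: RHS = 4, y in [2, 21]  -> 2 point(s)
  x = 22: RHS = 3, y in [7, 16]  -> 2 point(s)
Affine points: 27. Add the point at infinity: total = 28.

#E(F_23) = 28


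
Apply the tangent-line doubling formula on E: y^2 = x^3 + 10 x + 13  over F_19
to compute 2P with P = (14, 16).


Doubling: s = (3 x1^2 + a) / (2 y1)
s = (3*14^2 + 10) / (2*16) mod 19 = 8
x3 = s^2 - 2 x1 mod 19 = 8^2 - 2*14 = 17
y3 = s (x1 - x3) - y1 mod 19 = 8 * (14 - 17) - 16 = 17

2P = (17, 17)


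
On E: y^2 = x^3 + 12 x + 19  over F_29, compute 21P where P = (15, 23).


k = 21 = 10101_2 (binary, LSB first: 10101)
Double-and-add from P = (15, 23):
  bit 0 = 1: acc = O + (15, 23) = (15, 23)
  bit 1 = 0: acc unchanged = (15, 23)
  bit 2 = 1: acc = (15, 23) + (19, 1) = (18, 8)
  bit 3 = 0: acc unchanged = (18, 8)
  bit 4 = 1: acc = (18, 8) + (3, 13) = (21, 22)

21P = (21, 22)


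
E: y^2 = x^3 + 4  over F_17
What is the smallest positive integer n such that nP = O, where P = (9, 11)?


Compute successive multiples of P until we hit O:
  1P = (9, 11)
  2P = (0, 15)
  3P = (4, 0)
  4P = (0, 2)
  5P = (9, 6)
  6P = O

ord(P) = 6


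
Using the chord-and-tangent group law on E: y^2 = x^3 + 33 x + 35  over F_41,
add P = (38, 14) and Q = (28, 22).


P != Q, so use the chord formula.
s = (y2 - y1) / (x2 - x1) = (8) / (31) mod 41 = 32
x3 = s^2 - x1 - x2 mod 41 = 32^2 - 38 - 28 = 15
y3 = s (x1 - x3) - y1 mod 41 = 32 * (38 - 15) - 14 = 25

P + Q = (15, 25)


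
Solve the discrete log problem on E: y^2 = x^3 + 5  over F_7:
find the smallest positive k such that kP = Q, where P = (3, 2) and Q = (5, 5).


Enumerate multiples of P until we hit Q = (5, 5):
  1P = (3, 2)
  2P = (5, 2)
  3P = (6, 5)
  4P = (6, 2)
  5P = (5, 5)
Match found at i = 5.

k = 5


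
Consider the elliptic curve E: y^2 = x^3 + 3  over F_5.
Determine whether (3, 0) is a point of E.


Check whether y^2 = x^3 + 0 x + 3 (mod 5) for (x, y) = (3, 0).
LHS: y^2 = 0^2 mod 5 = 0
RHS: x^3 + 0 x + 3 = 3^3 + 0*3 + 3 mod 5 = 0
LHS = RHS

Yes, on the curve


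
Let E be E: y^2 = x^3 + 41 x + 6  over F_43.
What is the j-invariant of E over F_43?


Delta = -16(4 a^3 + 27 b^2) mod 43 = 10
-1728 * (4 a)^3 = -1728 * (4*41)^3 mod 43 = 11
j = 11 * 10^(-1) mod 43 = 14

j = 14 (mod 43)


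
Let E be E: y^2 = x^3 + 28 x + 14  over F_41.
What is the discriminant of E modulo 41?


4 a^3 + 27 b^2 = 4*28^3 + 27*14^2 = 87808 + 5292 = 93100
Delta = -16 * (93100) = -1489600
Delta mod 41 = 12

Delta = 12 (mod 41)


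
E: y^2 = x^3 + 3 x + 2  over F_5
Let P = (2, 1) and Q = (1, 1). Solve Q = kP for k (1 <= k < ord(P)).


Enumerate multiples of P until we hit Q = (1, 1):
  1P = (2, 1)
  2P = (1, 4)
  3P = (1, 1)
Match found at i = 3.

k = 3


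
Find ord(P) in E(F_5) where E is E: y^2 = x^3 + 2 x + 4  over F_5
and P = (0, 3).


Compute successive multiples of P until we hit O:
  1P = (0, 3)
  2P = (4, 4)
  3P = (2, 4)
  4P = (2, 1)
  5P = (4, 1)
  6P = (0, 2)
  7P = O

ord(P) = 7


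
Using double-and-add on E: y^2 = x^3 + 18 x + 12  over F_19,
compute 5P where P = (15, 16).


k = 5 = 101_2 (binary, LSB first: 101)
Double-and-add from P = (15, 16):
  bit 0 = 1: acc = O + (15, 16) = (15, 16)
  bit 1 = 0: acc unchanged = (15, 16)
  bit 2 = 1: acc = (15, 16) + (15, 16) = (15, 3)

5P = (15, 3)


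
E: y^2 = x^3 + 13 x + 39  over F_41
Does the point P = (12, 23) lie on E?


Check whether y^2 = x^3 + 13 x + 39 (mod 41) for (x, y) = (12, 23).
LHS: y^2 = 23^2 mod 41 = 37
RHS: x^3 + 13 x + 39 = 12^3 + 13*12 + 39 mod 41 = 37
LHS = RHS

Yes, on the curve


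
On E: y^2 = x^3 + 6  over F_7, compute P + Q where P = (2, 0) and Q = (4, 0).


P != Q, so use the chord formula.
s = (y2 - y1) / (x2 - x1) = (0) / (2) mod 7 = 0
x3 = s^2 - x1 - x2 mod 7 = 0^2 - 2 - 4 = 1
y3 = s (x1 - x3) - y1 mod 7 = 0 * (2 - 1) - 0 = 0

P + Q = (1, 0)


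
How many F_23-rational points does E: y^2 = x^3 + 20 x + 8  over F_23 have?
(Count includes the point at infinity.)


For each x in F_23, count y with y^2 = x^3 + 20 x + 8 mod 23:
  x = 0: RHS = 8, y in [10, 13]  -> 2 point(s)
  x = 1: RHS = 6, y in [11, 12]  -> 2 point(s)
  x = 3: RHS = 3, y in [7, 16]  -> 2 point(s)
  x = 5: RHS = 3, y in [7, 16]  -> 2 point(s)
  x = 7: RHS = 8, y in [10, 13]  -> 2 point(s)
  x = 8: RHS = 13, y in [6, 17]  -> 2 point(s)
  x = 10: RHS = 12, y in [9, 14]  -> 2 point(s)
  x = 11: RHS = 18, y in [8, 15]  -> 2 point(s)
  x = 13: RHS = 4, y in [2, 21]  -> 2 point(s)
  x = 15: RHS = 3, y in [7, 16]  -> 2 point(s)
  x = 16: RHS = 8, y in [10, 13]  -> 2 point(s)
  x = 18: RHS = 13, y in [6, 17]  -> 2 point(s)
  x = 19: RHS = 2, y in [5, 18]  -> 2 point(s)
  x = 20: RHS = 13, y in [6, 17]  -> 2 point(s)
  x = 21: RHS = 6, y in [11, 12]  -> 2 point(s)
Affine points: 30. Add the point at infinity: total = 31.

#E(F_23) = 31


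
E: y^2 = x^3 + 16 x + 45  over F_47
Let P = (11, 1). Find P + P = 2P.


Doubling: s = (3 x1^2 + a) / (2 y1)
s = (3*11^2 + 16) / (2*1) mod 47 = 25
x3 = s^2 - 2 x1 mod 47 = 25^2 - 2*11 = 39
y3 = s (x1 - x3) - y1 mod 47 = 25 * (11 - 39) - 1 = 4

2P = (39, 4)


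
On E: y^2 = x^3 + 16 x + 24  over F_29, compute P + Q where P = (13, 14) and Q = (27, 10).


P != Q, so use the chord formula.
s = (y2 - y1) / (x2 - x1) = (25) / (14) mod 29 = 8
x3 = s^2 - x1 - x2 mod 29 = 8^2 - 13 - 27 = 24
y3 = s (x1 - x3) - y1 mod 29 = 8 * (13 - 24) - 14 = 14

P + Q = (24, 14)


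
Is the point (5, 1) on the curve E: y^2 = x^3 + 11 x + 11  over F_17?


Check whether y^2 = x^3 + 11 x + 11 (mod 17) for (x, y) = (5, 1).
LHS: y^2 = 1^2 mod 17 = 1
RHS: x^3 + 11 x + 11 = 5^3 + 11*5 + 11 mod 17 = 4
LHS != RHS

No, not on the curve


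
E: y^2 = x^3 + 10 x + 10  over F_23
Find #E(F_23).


For each x in F_23, count y with y^2 = x^3 + 10 x + 10 mod 23:
  x = 5: RHS = 1, y in [1, 22]  -> 2 point(s)
  x = 7: RHS = 9, y in [3, 20]  -> 2 point(s)
  x = 8: RHS = 4, y in [2, 21]  -> 2 point(s)
  x = 9: RHS = 1, y in [1, 22]  -> 2 point(s)
  x = 10: RHS = 6, y in [11, 12]  -> 2 point(s)
  x = 11: RHS = 2, y in [5, 18]  -> 2 point(s)
  x = 12: RHS = 18, y in [8, 15]  -> 2 point(s)
  x = 15: RHS = 16, y in [4, 19]  -> 2 point(s)
Affine points: 16. Add the point at infinity: total = 17.

#E(F_23) = 17


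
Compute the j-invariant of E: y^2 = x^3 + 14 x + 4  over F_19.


Delta = -16(4 a^3 + 27 b^2) mod 19 = 5
-1728 * (4 a)^3 = -1728 * (4*14)^3 mod 19 = 18
j = 18 * 5^(-1) mod 19 = 15

j = 15 (mod 19)


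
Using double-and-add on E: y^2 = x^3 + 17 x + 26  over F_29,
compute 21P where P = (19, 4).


k = 21 = 10101_2 (binary, LSB first: 10101)
Double-and-add from P = (19, 4):
  bit 0 = 1: acc = O + (19, 4) = (19, 4)
  bit 1 = 0: acc unchanged = (19, 4)
  bit 2 = 1: acc = (19, 4) + (27, 10) = (18, 4)
  bit 3 = 0: acc unchanged = (18, 4)
  bit 4 = 1: acc = (18, 4) + (8, 23) = (4, 10)

21P = (4, 10)


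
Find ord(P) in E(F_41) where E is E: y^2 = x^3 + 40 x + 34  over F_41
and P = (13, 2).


Compute successive multiples of P until we hit O:
  1P = (13, 2)
  2P = (17, 25)
  3P = (21, 34)
  4P = (23, 40)
  5P = (26, 6)
  6P = (38, 25)
  7P = (6, 11)
  8P = (27, 16)
  ... (continuing to 20P)
  20P = O

ord(P) = 20


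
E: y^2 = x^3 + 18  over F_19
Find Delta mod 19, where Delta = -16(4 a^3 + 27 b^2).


4 a^3 + 27 b^2 = 4*0^3 + 27*18^2 = 0 + 8748 = 8748
Delta = -16 * (8748) = -139968
Delta mod 19 = 5

Delta = 5 (mod 19)


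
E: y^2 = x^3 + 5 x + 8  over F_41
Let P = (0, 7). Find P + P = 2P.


Doubling: s = (3 x1^2 + a) / (2 y1)
s = (3*0^2 + 5) / (2*7) mod 41 = 15
x3 = s^2 - 2 x1 mod 41 = 15^2 - 2*0 = 20
y3 = s (x1 - x3) - y1 mod 41 = 15 * (0 - 20) - 7 = 21

2P = (20, 21)


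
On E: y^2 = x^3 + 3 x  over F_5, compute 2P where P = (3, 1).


Doubling: s = (3 x1^2 + a) / (2 y1)
s = (3*3^2 + 3) / (2*1) mod 5 = 0
x3 = s^2 - 2 x1 mod 5 = 0^2 - 2*3 = 4
y3 = s (x1 - x3) - y1 mod 5 = 0 * (3 - 4) - 1 = 4

2P = (4, 4)


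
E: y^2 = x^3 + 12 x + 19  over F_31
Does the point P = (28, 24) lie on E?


Check whether y^2 = x^3 + 12 x + 19 (mod 31) for (x, y) = (28, 24).
LHS: y^2 = 24^2 mod 31 = 18
RHS: x^3 + 12 x + 19 = 28^3 + 12*28 + 19 mod 31 = 18
LHS = RHS

Yes, on the curve


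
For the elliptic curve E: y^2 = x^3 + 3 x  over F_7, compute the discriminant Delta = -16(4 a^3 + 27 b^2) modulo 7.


4 a^3 + 27 b^2 = 4*3^3 + 27*0^2 = 108 + 0 = 108
Delta = -16 * (108) = -1728
Delta mod 7 = 1

Delta = 1 (mod 7)


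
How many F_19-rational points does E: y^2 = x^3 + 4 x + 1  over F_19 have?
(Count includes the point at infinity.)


For each x in F_19, count y with y^2 = x^3 + 4 x + 1 mod 19:
  x = 0: RHS = 1, y in [1, 18]  -> 2 point(s)
  x = 1: RHS = 6, y in [5, 14]  -> 2 point(s)
  x = 2: RHS = 17, y in [6, 13]  -> 2 point(s)
  x = 4: RHS = 5, y in [9, 10]  -> 2 point(s)
  x = 7: RHS = 11, y in [7, 12]  -> 2 point(s)
  x = 9: RHS = 6, y in [5, 14]  -> 2 point(s)
  x = 15: RHS = 16, y in [4, 15]  -> 2 point(s)
  x = 16: RHS = 0, y in [0]  -> 1 point(s)
  x = 17: RHS = 4, y in [2, 17]  -> 2 point(s)
Affine points: 17. Add the point at infinity: total = 18.

#E(F_19) = 18


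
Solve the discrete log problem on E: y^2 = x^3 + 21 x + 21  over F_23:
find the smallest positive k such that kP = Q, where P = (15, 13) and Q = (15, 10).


Enumerate multiples of P until we hit Q = (15, 10):
  1P = (15, 13)
  2P = (20, 0)
  3P = (15, 10)
Match found at i = 3.

k = 3


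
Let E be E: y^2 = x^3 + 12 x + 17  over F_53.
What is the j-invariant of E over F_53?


Delta = -16(4 a^3 + 27 b^2) mod 53 = 39
-1728 * (4 a)^3 = -1728 * (4*12)^3 mod 53 = 25
j = 25 * 39^(-1) mod 53 = 2

j = 2 (mod 53)


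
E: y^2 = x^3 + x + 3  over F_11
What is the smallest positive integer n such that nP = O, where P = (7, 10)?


Compute successive multiples of P until we hit O:
  1P = (7, 10)
  2P = (6, 4)
  3P = (1, 4)
  4P = (4, 4)
  5P = (4, 7)
  6P = (1, 7)
  7P = (6, 7)
  8P = (7, 1)
  ... (continuing to 9P)
  9P = O

ord(P) = 9


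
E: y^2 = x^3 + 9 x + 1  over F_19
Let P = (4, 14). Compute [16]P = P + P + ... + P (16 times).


k = 16 = 10000_2 (binary, LSB first: 00001)
Double-and-add from P = (4, 14):
  bit 0 = 0: acc unchanged = O
  bit 1 = 0: acc unchanged = O
  bit 2 = 0: acc unchanged = O
  bit 3 = 0: acc unchanged = O
  bit 4 = 1: acc = O + (11, 14) = (11, 14)

16P = (11, 14)


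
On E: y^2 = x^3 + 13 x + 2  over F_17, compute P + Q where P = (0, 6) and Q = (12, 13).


P != Q, so use the chord formula.
s = (y2 - y1) / (x2 - x1) = (7) / (12) mod 17 = 2
x3 = s^2 - x1 - x2 mod 17 = 2^2 - 0 - 12 = 9
y3 = s (x1 - x3) - y1 mod 17 = 2 * (0 - 9) - 6 = 10

P + Q = (9, 10)


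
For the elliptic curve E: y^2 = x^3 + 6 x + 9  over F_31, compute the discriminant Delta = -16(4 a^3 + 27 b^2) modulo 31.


4 a^3 + 27 b^2 = 4*6^3 + 27*9^2 = 864 + 2187 = 3051
Delta = -16 * (3051) = -48816
Delta mod 31 = 9

Delta = 9 (mod 31)


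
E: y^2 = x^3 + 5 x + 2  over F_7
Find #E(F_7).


For each x in F_7, count y with y^2 = x^3 + 5 x + 2 mod 7:
  x = 0: RHS = 2, y in [3, 4]  -> 2 point(s)
  x = 1: RHS = 1, y in [1, 6]  -> 2 point(s)
  x = 3: RHS = 2, y in [3, 4]  -> 2 point(s)
  x = 4: RHS = 2, y in [3, 4]  -> 2 point(s)
Affine points: 8. Add the point at infinity: total = 9.

#E(F_7) = 9


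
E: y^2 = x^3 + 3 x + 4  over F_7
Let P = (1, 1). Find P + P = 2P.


Doubling: s = (3 x1^2 + a) / (2 y1)
s = (3*1^2 + 3) / (2*1) mod 7 = 3
x3 = s^2 - 2 x1 mod 7 = 3^2 - 2*1 = 0
y3 = s (x1 - x3) - y1 mod 7 = 3 * (1 - 0) - 1 = 2

2P = (0, 2)


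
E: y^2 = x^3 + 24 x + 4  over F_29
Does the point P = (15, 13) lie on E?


Check whether y^2 = x^3 + 24 x + 4 (mod 29) for (x, y) = (15, 13).
LHS: y^2 = 13^2 mod 29 = 24
RHS: x^3 + 24 x + 4 = 15^3 + 24*15 + 4 mod 29 = 27
LHS != RHS

No, not on the curve


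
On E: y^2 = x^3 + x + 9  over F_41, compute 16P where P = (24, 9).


k = 16 = 10000_2 (binary, LSB first: 00001)
Double-and-add from P = (24, 9):
  bit 0 = 0: acc unchanged = O
  bit 1 = 0: acc unchanged = O
  bit 2 = 0: acc unchanged = O
  bit 3 = 0: acc unchanged = O
  bit 4 = 1: acc = O + (3, 11) = (3, 11)

16P = (3, 11)


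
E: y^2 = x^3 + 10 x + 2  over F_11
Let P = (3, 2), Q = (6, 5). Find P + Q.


P != Q, so use the chord formula.
s = (y2 - y1) / (x2 - x1) = (3) / (3) mod 11 = 1
x3 = s^2 - x1 - x2 mod 11 = 1^2 - 3 - 6 = 3
y3 = s (x1 - x3) - y1 mod 11 = 1 * (3 - 3) - 2 = 9

P + Q = (3, 9)


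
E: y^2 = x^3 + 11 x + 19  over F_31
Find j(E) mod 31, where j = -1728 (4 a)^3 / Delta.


Delta = -16(4 a^3 + 27 b^2) mod 31 = 13
-1728 * (4 a)^3 = -1728 * (4*11)^3 mod 31 = 30
j = 30 * 13^(-1) mod 31 = 19

j = 19 (mod 31)


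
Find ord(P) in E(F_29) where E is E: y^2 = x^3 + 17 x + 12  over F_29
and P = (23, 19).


Compute successive multiples of P until we hit O:
  1P = (23, 19)
  2P = (13, 20)
  3P = (2, 5)
  4P = (27, 17)
  5P = (1, 28)
  6P = (25, 24)
  7P = (9, 16)
  8P = (4, 12)
  ... (continuing to 36P)
  36P = O

ord(P) = 36


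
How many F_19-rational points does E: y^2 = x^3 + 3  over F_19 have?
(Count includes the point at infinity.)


For each x in F_19, count y with y^2 = x^3 + 0 x + 3 mod 19:
  x = 1: RHS = 4, y in [2, 17]  -> 2 point(s)
  x = 2: RHS = 11, y in [7, 12]  -> 2 point(s)
  x = 3: RHS = 11, y in [7, 12]  -> 2 point(s)
  x = 7: RHS = 4, y in [2, 17]  -> 2 point(s)
  x = 11: RHS = 4, y in [2, 17]  -> 2 point(s)
  x = 14: RHS = 11, y in [7, 12]  -> 2 point(s)
Affine points: 12. Add the point at infinity: total = 13.

#E(F_19) = 13


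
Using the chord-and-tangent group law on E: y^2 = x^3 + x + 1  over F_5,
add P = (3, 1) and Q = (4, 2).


P != Q, so use the chord formula.
s = (y2 - y1) / (x2 - x1) = (1) / (1) mod 5 = 1
x3 = s^2 - x1 - x2 mod 5 = 1^2 - 3 - 4 = 4
y3 = s (x1 - x3) - y1 mod 5 = 1 * (3 - 4) - 1 = 3

P + Q = (4, 3)


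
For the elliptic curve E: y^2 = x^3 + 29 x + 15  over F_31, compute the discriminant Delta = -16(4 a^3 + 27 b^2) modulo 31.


4 a^3 + 27 b^2 = 4*29^3 + 27*15^2 = 97556 + 6075 = 103631
Delta = -16 * (103631) = -1658096
Delta mod 31 = 1

Delta = 1 (mod 31)


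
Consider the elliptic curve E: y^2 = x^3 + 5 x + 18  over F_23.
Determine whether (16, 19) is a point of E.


Check whether y^2 = x^3 + 5 x + 18 (mod 23) for (x, y) = (16, 19).
LHS: y^2 = 19^2 mod 23 = 16
RHS: x^3 + 5 x + 18 = 16^3 + 5*16 + 18 mod 23 = 8
LHS != RHS

No, not on the curve


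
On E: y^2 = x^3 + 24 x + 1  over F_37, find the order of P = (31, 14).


Compute successive multiples of P until we hit O:
  1P = (31, 14)
  2P = (1, 27)
  3P = (16, 35)
  4P = (26, 16)
  5P = (29, 0)
  6P = (26, 21)
  7P = (16, 2)
  8P = (1, 10)
  ... (continuing to 10P)
  10P = O

ord(P) = 10


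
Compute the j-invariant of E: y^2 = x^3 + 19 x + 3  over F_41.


Delta = -16(4 a^3 + 27 b^2) mod 41 = 18
-1728 * (4 a)^3 = -1728 * (4*19)^3 mod 41 = 25
j = 25 * 18^(-1) mod 41 = 31

j = 31 (mod 41)


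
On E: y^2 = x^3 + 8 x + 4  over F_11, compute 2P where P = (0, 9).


k = 2 = 10_2 (binary, LSB first: 01)
Double-and-add from P = (0, 9):
  bit 0 = 0: acc unchanged = O
  bit 1 = 1: acc = O + (4, 10) = (4, 10)

2P = (4, 10)


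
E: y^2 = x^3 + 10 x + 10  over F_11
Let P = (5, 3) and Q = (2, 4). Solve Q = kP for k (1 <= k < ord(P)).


Enumerate multiples of P until we hit Q = (2, 4):
  1P = (5, 3)
  2P = (4, 2)
  3P = (3, 10)
  4P = (7, 4)
  5P = (2, 4)
Match found at i = 5.

k = 5


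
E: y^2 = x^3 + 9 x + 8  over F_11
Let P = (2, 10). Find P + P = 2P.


Doubling: s = (3 x1^2 + a) / (2 y1)
s = (3*2^2 + 9) / (2*10) mod 11 = 6
x3 = s^2 - 2 x1 mod 11 = 6^2 - 2*2 = 10
y3 = s (x1 - x3) - y1 mod 11 = 6 * (2 - 10) - 10 = 8

2P = (10, 8)


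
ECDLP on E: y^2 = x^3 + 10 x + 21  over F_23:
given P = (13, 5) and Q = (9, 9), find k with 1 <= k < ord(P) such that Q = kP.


Enumerate multiples of P until we hit Q = (9, 9):
  1P = (13, 5)
  2P = (15, 2)
  3P = (3, 3)
  4P = (19, 3)
  5P = (9, 9)
Match found at i = 5.

k = 5


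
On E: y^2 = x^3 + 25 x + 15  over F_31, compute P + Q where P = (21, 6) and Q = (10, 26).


P != Q, so use the chord formula.
s = (y2 - y1) / (x2 - x1) = (20) / (20) mod 31 = 1
x3 = s^2 - x1 - x2 mod 31 = 1^2 - 21 - 10 = 1
y3 = s (x1 - x3) - y1 mod 31 = 1 * (21 - 1) - 6 = 14

P + Q = (1, 14)


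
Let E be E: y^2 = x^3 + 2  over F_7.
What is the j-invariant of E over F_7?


Delta = -16(4 a^3 + 27 b^2) mod 7 = 1
-1728 * (4 a)^3 = -1728 * (4*0)^3 mod 7 = 0
j = 0 * 1^(-1) mod 7 = 0

j = 0 (mod 7)


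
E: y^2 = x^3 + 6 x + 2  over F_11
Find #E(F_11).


For each x in F_11, count y with y^2 = x^3 + 6 x + 2 mod 11:
  x = 1: RHS = 9, y in [3, 8]  -> 2 point(s)
  x = 2: RHS = 0, y in [0]  -> 1 point(s)
  x = 3: RHS = 3, y in [5, 6]  -> 2 point(s)
  x = 5: RHS = 3, y in [5, 6]  -> 2 point(s)
  x = 6: RHS = 1, y in [1, 10]  -> 2 point(s)
  x = 8: RHS = 1, y in [1, 10]  -> 2 point(s)
  x = 9: RHS = 4, y in [2, 9]  -> 2 point(s)
Affine points: 13. Add the point at infinity: total = 14.

#E(F_11) = 14


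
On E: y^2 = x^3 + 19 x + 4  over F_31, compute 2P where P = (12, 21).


Doubling: s = (3 x1^2 + a) / (2 y1)
s = (3*12^2 + 19) / (2*21) mod 31 = 10
x3 = s^2 - 2 x1 mod 31 = 10^2 - 2*12 = 14
y3 = s (x1 - x3) - y1 mod 31 = 10 * (12 - 14) - 21 = 21

2P = (14, 21)


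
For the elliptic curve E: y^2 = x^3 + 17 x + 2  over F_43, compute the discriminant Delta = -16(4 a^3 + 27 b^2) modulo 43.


4 a^3 + 27 b^2 = 4*17^3 + 27*2^2 = 19652 + 108 = 19760
Delta = -16 * (19760) = -316160
Delta mod 43 = 19

Delta = 19 (mod 43)


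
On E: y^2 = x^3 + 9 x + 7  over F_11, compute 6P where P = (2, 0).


k = 6 = 110_2 (binary, LSB first: 011)
Double-and-add from P = (2, 0):
  bit 0 = 0: acc unchanged = O
  bit 1 = 1: acc = O + O = O
  bit 2 = 1: acc = O + O = O

6P = O


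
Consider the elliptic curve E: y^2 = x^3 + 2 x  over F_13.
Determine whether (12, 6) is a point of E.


Check whether y^2 = x^3 + 2 x + 0 (mod 13) for (x, y) = (12, 6).
LHS: y^2 = 6^2 mod 13 = 10
RHS: x^3 + 2 x + 0 = 12^3 + 2*12 + 0 mod 13 = 10
LHS = RHS

Yes, on the curve


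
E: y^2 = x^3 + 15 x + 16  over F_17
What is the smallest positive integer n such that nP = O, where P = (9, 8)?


Compute successive multiples of P until we hit O:
  1P = (9, 8)
  2P = (8, 6)
  3P = (4, 2)
  4P = (0, 13)
  5P = (6, 13)
  6P = (1, 7)
  7P = (11, 13)
  8P = (16, 0)
  ... (continuing to 16P)
  16P = O

ord(P) = 16


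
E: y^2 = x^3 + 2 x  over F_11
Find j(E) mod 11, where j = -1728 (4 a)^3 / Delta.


Delta = -16(4 a^3 + 27 b^2) mod 11 = 5
-1728 * (4 a)^3 = -1728 * (4*2)^3 mod 11 = 5
j = 5 * 5^(-1) mod 11 = 1

j = 1 (mod 11)


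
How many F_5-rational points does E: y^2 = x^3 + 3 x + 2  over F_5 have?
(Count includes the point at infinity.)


For each x in F_5, count y with y^2 = x^3 + 3 x + 2 mod 5:
  x = 1: RHS = 1, y in [1, 4]  -> 2 point(s)
  x = 2: RHS = 1, y in [1, 4]  -> 2 point(s)
Affine points: 4. Add the point at infinity: total = 5.

#E(F_5) = 5


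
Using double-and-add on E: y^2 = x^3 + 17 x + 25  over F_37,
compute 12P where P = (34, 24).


k = 12 = 1100_2 (binary, LSB first: 0011)
Double-and-add from P = (34, 24):
  bit 0 = 0: acc unchanged = O
  bit 1 = 0: acc unchanged = O
  bit 2 = 1: acc = O + (31, 22) = (31, 22)
  bit 3 = 1: acc = (31, 22) + (16, 8) = (6, 26)

12P = (6, 26)


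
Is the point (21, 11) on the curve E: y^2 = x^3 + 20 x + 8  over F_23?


Check whether y^2 = x^3 + 20 x + 8 (mod 23) for (x, y) = (21, 11).
LHS: y^2 = 11^2 mod 23 = 6
RHS: x^3 + 20 x + 8 = 21^3 + 20*21 + 8 mod 23 = 6
LHS = RHS

Yes, on the curve


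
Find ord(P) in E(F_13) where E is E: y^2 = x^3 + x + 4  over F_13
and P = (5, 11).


Compute successive multiples of P until we hit O:
  1P = (5, 11)
  2P = (0, 11)
  3P = (8, 2)
  4P = (9, 1)
  5P = (2, 1)
  6P = (7, 4)
  7P = (10, 0)
  8P = (7, 9)
  ... (continuing to 14P)
  14P = O

ord(P) = 14


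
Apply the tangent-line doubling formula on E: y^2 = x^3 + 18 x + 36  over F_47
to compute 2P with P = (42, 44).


Doubling: s = (3 x1^2 + a) / (2 y1)
s = (3*42^2 + 18) / (2*44) mod 47 = 8
x3 = s^2 - 2 x1 mod 47 = 8^2 - 2*42 = 27
y3 = s (x1 - x3) - y1 mod 47 = 8 * (42 - 27) - 44 = 29

2P = (27, 29)


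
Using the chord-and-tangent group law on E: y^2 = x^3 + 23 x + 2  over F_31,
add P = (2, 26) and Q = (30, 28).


P != Q, so use the chord formula.
s = (y2 - y1) / (x2 - x1) = (2) / (28) mod 31 = 20
x3 = s^2 - x1 - x2 mod 31 = 20^2 - 2 - 30 = 27
y3 = s (x1 - x3) - y1 mod 31 = 20 * (2 - 27) - 26 = 1

P + Q = (27, 1)


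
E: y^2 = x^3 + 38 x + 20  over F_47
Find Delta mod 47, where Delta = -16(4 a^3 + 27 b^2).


4 a^3 + 27 b^2 = 4*38^3 + 27*20^2 = 219488 + 10800 = 230288
Delta = -16 * (230288) = -3684608
Delta mod 47 = 4

Delta = 4 (mod 47)


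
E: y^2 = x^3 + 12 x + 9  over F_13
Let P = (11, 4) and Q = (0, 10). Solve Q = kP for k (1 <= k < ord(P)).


Enumerate multiples of P until we hit Q = (0, 10):
  1P = (11, 4)
  2P = (0, 3)
  3P = (12, 3)
  4P = (4, 2)
  5P = (1, 10)
  6P = (5, 8)
  7P = (9, 12)
  8P = (9, 1)
  9P = (5, 5)
  10P = (1, 3)
  11P = (4, 11)
  12P = (12, 10)
  13P = (0, 10)
Match found at i = 13.

k = 13


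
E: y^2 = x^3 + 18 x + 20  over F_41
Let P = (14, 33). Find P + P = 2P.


Doubling: s = (3 x1^2 + a) / (2 y1)
s = (3*14^2 + 18) / (2*33) mod 41 = 39
x3 = s^2 - 2 x1 mod 41 = 39^2 - 2*14 = 17
y3 = s (x1 - x3) - y1 mod 41 = 39 * (14 - 17) - 33 = 14

2P = (17, 14)


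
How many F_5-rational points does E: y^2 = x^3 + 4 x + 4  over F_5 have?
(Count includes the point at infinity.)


For each x in F_5, count y with y^2 = x^3 + 4 x + 4 mod 5:
  x = 0: RHS = 4, y in [2, 3]  -> 2 point(s)
  x = 1: RHS = 4, y in [2, 3]  -> 2 point(s)
  x = 2: RHS = 0, y in [0]  -> 1 point(s)
  x = 4: RHS = 4, y in [2, 3]  -> 2 point(s)
Affine points: 7. Add the point at infinity: total = 8.

#E(F_5) = 8


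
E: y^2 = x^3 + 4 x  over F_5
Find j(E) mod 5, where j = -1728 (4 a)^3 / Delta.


Delta = -16(4 a^3 + 27 b^2) mod 5 = 4
-1728 * (4 a)^3 = -1728 * (4*4)^3 mod 5 = 2
j = 2 * 4^(-1) mod 5 = 3

j = 3 (mod 5)


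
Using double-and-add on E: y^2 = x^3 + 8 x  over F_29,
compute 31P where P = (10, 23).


k = 31 = 11111_2 (binary, LSB first: 11111)
Double-and-add from P = (10, 23):
  bit 0 = 1: acc = O + (10, 23) = (10, 23)
  bit 1 = 1: acc = (10, 23) + (4, 26) = (8, 5)
  bit 2 = 1: acc = (8, 5) + (5, 22) = (3, 15)
  bit 3 = 1: acc = (3, 15) + (25, 22) = (2, 13)
  bit 4 = 1: acc = (2, 13) + (24, 3) = (8, 24)

31P = (8, 24)


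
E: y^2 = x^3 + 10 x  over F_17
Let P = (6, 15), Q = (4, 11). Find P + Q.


P != Q, so use the chord formula.
s = (y2 - y1) / (x2 - x1) = (13) / (15) mod 17 = 2
x3 = s^2 - x1 - x2 mod 17 = 2^2 - 6 - 4 = 11
y3 = s (x1 - x3) - y1 mod 17 = 2 * (6 - 11) - 15 = 9

P + Q = (11, 9)


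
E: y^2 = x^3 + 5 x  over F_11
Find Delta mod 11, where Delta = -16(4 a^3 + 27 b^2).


4 a^3 + 27 b^2 = 4*5^3 + 27*0^2 = 500 + 0 = 500
Delta = -16 * (500) = -8000
Delta mod 11 = 8

Delta = 8 (mod 11)


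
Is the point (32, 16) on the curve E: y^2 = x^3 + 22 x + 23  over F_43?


Check whether y^2 = x^3 + 22 x + 23 (mod 43) for (x, y) = (32, 16).
LHS: y^2 = 16^2 mod 43 = 41
RHS: x^3 + 22 x + 23 = 32^3 + 22*32 + 23 mod 43 = 41
LHS = RHS

Yes, on the curve


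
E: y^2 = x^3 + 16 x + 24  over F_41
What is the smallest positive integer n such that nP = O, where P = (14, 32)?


Compute successive multiples of P until we hit O:
  1P = (14, 32)
  2P = (34, 15)
  3P = (1, 0)
  4P = (34, 26)
  5P = (14, 9)
  6P = O

ord(P) = 6


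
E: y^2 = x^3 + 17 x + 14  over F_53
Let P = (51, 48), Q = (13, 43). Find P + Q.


P != Q, so use the chord formula.
s = (y2 - y1) / (x2 - x1) = (48) / (15) mod 53 = 35
x3 = s^2 - x1 - x2 mod 53 = 35^2 - 51 - 13 = 48
y3 = s (x1 - x3) - y1 mod 53 = 35 * (51 - 48) - 48 = 4

P + Q = (48, 4)


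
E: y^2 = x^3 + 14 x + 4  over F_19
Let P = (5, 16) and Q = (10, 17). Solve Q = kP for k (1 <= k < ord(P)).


Enumerate multiples of P until we hit Q = (10, 17):
  1P = (5, 16)
  2P = (10, 17)
Match found at i = 2.

k = 2


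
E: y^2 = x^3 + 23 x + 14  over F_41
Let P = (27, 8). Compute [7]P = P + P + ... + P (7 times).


k = 7 = 111_2 (binary, LSB first: 111)
Double-and-add from P = (27, 8):
  bit 0 = 1: acc = O + (27, 8) = (27, 8)
  bit 1 = 1: acc = (27, 8) + (5, 7) = (14, 28)
  bit 2 = 1: acc = (14, 28) + (39, 1) = (24, 32)

7P = (24, 32)


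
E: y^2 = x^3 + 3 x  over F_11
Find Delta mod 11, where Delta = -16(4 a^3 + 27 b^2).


4 a^3 + 27 b^2 = 4*3^3 + 27*0^2 = 108 + 0 = 108
Delta = -16 * (108) = -1728
Delta mod 11 = 10

Delta = 10 (mod 11)


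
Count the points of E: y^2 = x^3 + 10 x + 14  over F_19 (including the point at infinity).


For each x in F_19, count y with y^2 = x^3 + 10 x + 14 mod 19:
  x = 1: RHS = 6, y in [5, 14]  -> 2 point(s)
  x = 2: RHS = 4, y in [2, 17]  -> 2 point(s)
  x = 4: RHS = 4, y in [2, 17]  -> 2 point(s)
  x = 6: RHS = 5, y in [9, 10]  -> 2 point(s)
  x = 7: RHS = 9, y in [3, 16]  -> 2 point(s)
  x = 8: RHS = 17, y in [6, 13]  -> 2 point(s)
  x = 9: RHS = 16, y in [4, 15]  -> 2 point(s)
  x = 11: RHS = 11, y in [7, 12]  -> 2 point(s)
  x = 12: RHS = 0, y in [0]  -> 1 point(s)
  x = 13: RHS = 4, y in [2, 17]  -> 2 point(s)
  x = 15: RHS = 5, y in [9, 10]  -> 2 point(s)
  x = 17: RHS = 5, y in [9, 10]  -> 2 point(s)
Affine points: 23. Add the point at infinity: total = 24.

#E(F_19) = 24


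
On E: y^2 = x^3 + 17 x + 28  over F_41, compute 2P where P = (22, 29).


Doubling: s = (3 x1^2 + a) / (2 y1)
s = (3*22^2 + 17) / (2*29) mod 41 = 2
x3 = s^2 - 2 x1 mod 41 = 2^2 - 2*22 = 1
y3 = s (x1 - x3) - y1 mod 41 = 2 * (22 - 1) - 29 = 13

2P = (1, 13)


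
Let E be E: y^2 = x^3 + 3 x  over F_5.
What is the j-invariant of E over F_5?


Delta = -16(4 a^3 + 27 b^2) mod 5 = 2
-1728 * (4 a)^3 = -1728 * (4*3)^3 mod 5 = 1
j = 1 * 2^(-1) mod 5 = 3

j = 3 (mod 5)


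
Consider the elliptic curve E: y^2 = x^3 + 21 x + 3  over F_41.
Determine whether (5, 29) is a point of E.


Check whether y^2 = x^3 + 21 x + 3 (mod 41) for (x, y) = (5, 29).
LHS: y^2 = 29^2 mod 41 = 21
RHS: x^3 + 21 x + 3 = 5^3 + 21*5 + 3 mod 41 = 28
LHS != RHS

No, not on the curve


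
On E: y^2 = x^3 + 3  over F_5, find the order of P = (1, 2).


Compute successive multiples of P until we hit O:
  1P = (1, 2)
  2P = (2, 1)
  3P = (3, 0)
  4P = (2, 4)
  5P = (1, 3)
  6P = O

ord(P) = 6


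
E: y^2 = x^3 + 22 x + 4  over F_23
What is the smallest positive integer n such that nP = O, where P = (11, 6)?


Compute successive multiples of P until we hit O:
  1P = (11, 6)
  2P = (7, 15)
  3P = (0, 21)
  4P = (15, 12)
  5P = (5, 3)
  6P = (13, 16)
  7P = (1, 21)
  8P = (19, 6)
  ... (continuing to 31P)
  31P = O

ord(P) = 31


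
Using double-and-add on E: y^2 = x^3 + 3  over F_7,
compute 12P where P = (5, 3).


k = 12 = 1100_2 (binary, LSB first: 0011)
Double-and-add from P = (5, 3):
  bit 0 = 0: acc unchanged = O
  bit 1 = 0: acc unchanged = O
  bit 2 = 1: acc = O + (6, 4) = (6, 4)
  bit 3 = 1: acc = (6, 4) + (4, 2) = (5, 4)

12P = (5, 4)


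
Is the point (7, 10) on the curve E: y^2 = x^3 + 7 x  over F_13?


Check whether y^2 = x^3 + 7 x + 0 (mod 13) for (x, y) = (7, 10).
LHS: y^2 = 10^2 mod 13 = 9
RHS: x^3 + 7 x + 0 = 7^3 + 7*7 + 0 mod 13 = 2
LHS != RHS

No, not on the curve


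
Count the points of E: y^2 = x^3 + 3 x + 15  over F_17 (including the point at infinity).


For each x in F_17, count y with y^2 = x^3 + 3 x + 15 mod 17:
  x = 0: RHS = 15, y in [7, 10]  -> 2 point(s)
  x = 1: RHS = 2, y in [6, 11]  -> 2 point(s)
  x = 3: RHS = 0, y in [0]  -> 1 point(s)
  x = 5: RHS = 2, y in [6, 11]  -> 2 point(s)
  x = 10: RHS = 8, y in [5, 12]  -> 2 point(s)
  x = 11: RHS = 2, y in [6, 11]  -> 2 point(s)
  x = 14: RHS = 13, y in [8, 9]  -> 2 point(s)
  x = 15: RHS = 1, y in [1, 16]  -> 2 point(s)
Affine points: 15. Add the point at infinity: total = 16.

#E(F_17) = 16


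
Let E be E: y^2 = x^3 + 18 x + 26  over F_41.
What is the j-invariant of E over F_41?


Delta = -16(4 a^3 + 27 b^2) mod 41 = 27
-1728 * (4 a)^3 = -1728 * (4*18)^3 mod 41 = 14
j = 14 * 27^(-1) mod 41 = 40

j = 40 (mod 41)


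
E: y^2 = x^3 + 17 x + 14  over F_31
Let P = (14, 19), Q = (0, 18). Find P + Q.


P != Q, so use the chord formula.
s = (y2 - y1) / (x2 - x1) = (30) / (17) mod 31 = 20
x3 = s^2 - x1 - x2 mod 31 = 20^2 - 14 - 0 = 14
y3 = s (x1 - x3) - y1 mod 31 = 20 * (14 - 14) - 19 = 12

P + Q = (14, 12)


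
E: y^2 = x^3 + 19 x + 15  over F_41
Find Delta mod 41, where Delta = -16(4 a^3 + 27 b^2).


4 a^3 + 27 b^2 = 4*19^3 + 27*15^2 = 27436 + 6075 = 33511
Delta = -16 * (33511) = -536176
Delta mod 41 = 22

Delta = 22 (mod 41)


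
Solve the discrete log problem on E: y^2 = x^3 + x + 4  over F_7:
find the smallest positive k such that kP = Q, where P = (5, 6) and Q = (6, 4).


Enumerate multiples of P until we hit Q = (6, 4):
  1P = (5, 6)
  2P = (6, 4)
Match found at i = 2.

k = 2


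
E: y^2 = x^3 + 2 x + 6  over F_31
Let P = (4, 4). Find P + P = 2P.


Doubling: s = (3 x1^2 + a) / (2 y1)
s = (3*4^2 + 2) / (2*4) mod 31 = 14
x3 = s^2 - 2 x1 mod 31 = 14^2 - 2*4 = 2
y3 = s (x1 - x3) - y1 mod 31 = 14 * (4 - 2) - 4 = 24

2P = (2, 24)


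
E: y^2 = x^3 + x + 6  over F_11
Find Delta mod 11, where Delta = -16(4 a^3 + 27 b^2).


4 a^3 + 27 b^2 = 4*1^3 + 27*6^2 = 4 + 972 = 976
Delta = -16 * (976) = -15616
Delta mod 11 = 4

Delta = 4 (mod 11)


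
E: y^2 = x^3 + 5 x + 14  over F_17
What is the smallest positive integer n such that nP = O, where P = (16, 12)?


Compute successive multiples of P until we hit O:
  1P = (16, 12)
  2P = (4, 9)
  3P = (13, 10)
  4P = (13, 7)
  5P = (4, 8)
  6P = (16, 5)
  7P = O

ord(P) = 7


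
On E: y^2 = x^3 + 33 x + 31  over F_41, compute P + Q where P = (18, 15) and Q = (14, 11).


P != Q, so use the chord formula.
s = (y2 - y1) / (x2 - x1) = (37) / (37) mod 41 = 1
x3 = s^2 - x1 - x2 mod 41 = 1^2 - 18 - 14 = 10
y3 = s (x1 - x3) - y1 mod 41 = 1 * (18 - 10) - 15 = 34

P + Q = (10, 34)


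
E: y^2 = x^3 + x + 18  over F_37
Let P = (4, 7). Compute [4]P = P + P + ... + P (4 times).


k = 4 = 100_2 (binary, LSB first: 001)
Double-and-add from P = (4, 7):
  bit 0 = 0: acc unchanged = O
  bit 1 = 0: acc unchanged = O
  bit 2 = 1: acc = O + (9, 4) = (9, 4)

4P = (9, 4)


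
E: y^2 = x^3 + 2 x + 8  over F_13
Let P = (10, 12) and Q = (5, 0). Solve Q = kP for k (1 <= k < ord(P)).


Enumerate multiples of P until we hit Q = (5, 0):
  1P = (10, 12)
  2P = (5, 0)
Match found at i = 2.

k = 2


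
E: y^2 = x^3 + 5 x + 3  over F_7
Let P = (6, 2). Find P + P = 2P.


Doubling: s = (3 x1^2 + a) / (2 y1)
s = (3*6^2 + 5) / (2*2) mod 7 = 2
x3 = s^2 - 2 x1 mod 7 = 2^2 - 2*6 = 6
y3 = s (x1 - x3) - y1 mod 7 = 2 * (6 - 6) - 2 = 5

2P = (6, 5)


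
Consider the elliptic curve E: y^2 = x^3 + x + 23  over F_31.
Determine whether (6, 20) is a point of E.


Check whether y^2 = x^3 + 1 x + 23 (mod 31) for (x, y) = (6, 20).
LHS: y^2 = 20^2 mod 31 = 28
RHS: x^3 + 1 x + 23 = 6^3 + 1*6 + 23 mod 31 = 28
LHS = RHS

Yes, on the curve


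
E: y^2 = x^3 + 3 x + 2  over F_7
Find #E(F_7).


For each x in F_7, count y with y^2 = x^3 + 3 x + 2 mod 7:
  x = 0: RHS = 2, y in [3, 4]  -> 2 point(s)
  x = 2: RHS = 2, y in [3, 4]  -> 2 point(s)
  x = 4: RHS = 1, y in [1, 6]  -> 2 point(s)
  x = 5: RHS = 2, y in [3, 4]  -> 2 point(s)
Affine points: 8. Add the point at infinity: total = 9.

#E(F_7) = 9


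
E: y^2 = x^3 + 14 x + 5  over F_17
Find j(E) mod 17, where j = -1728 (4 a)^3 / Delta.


Delta = -16(4 a^3 + 27 b^2) mod 17 = 6
-1728 * (4 a)^3 = -1728 * (4*14)^3 mod 17 = 2
j = 2 * 6^(-1) mod 17 = 6

j = 6 (mod 17)


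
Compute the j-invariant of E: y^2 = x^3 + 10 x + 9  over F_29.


Delta = -16(4 a^3 + 27 b^2) mod 29 = 14
-1728 * (4 a)^3 = -1728 * (4*10)^3 mod 29 = 22
j = 22 * 14^(-1) mod 29 = 14

j = 14 (mod 29)


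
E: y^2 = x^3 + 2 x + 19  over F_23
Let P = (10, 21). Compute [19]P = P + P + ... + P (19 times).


k = 19 = 10011_2 (binary, LSB first: 11001)
Double-and-add from P = (10, 21):
  bit 0 = 1: acc = O + (10, 21) = (10, 21)
  bit 1 = 1: acc = (10, 21) + (5, 4) = (3, 12)
  bit 2 = 0: acc unchanged = (3, 12)
  bit 3 = 0: acc unchanged = (3, 12)
  bit 4 = 1: acc = (3, 12) + (7, 13) = (3, 11)

19P = (3, 11)


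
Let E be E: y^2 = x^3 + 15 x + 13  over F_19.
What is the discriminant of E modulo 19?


4 a^3 + 27 b^2 = 4*15^3 + 27*13^2 = 13500 + 4563 = 18063
Delta = -16 * (18063) = -289008
Delta mod 19 = 1

Delta = 1 (mod 19)


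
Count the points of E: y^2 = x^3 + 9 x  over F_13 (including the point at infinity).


For each x in F_13, count y with y^2 = x^3 + 9 x + 0 mod 13:
  x = 0: RHS = 0, y in [0]  -> 1 point(s)
  x = 1: RHS = 10, y in [6, 7]  -> 2 point(s)
  x = 2: RHS = 0, y in [0]  -> 1 point(s)
  x = 4: RHS = 9, y in [3, 10]  -> 2 point(s)
  x = 5: RHS = 1, y in [1, 12]  -> 2 point(s)
  x = 6: RHS = 10, y in [6, 7]  -> 2 point(s)
  x = 7: RHS = 3, y in [4, 9]  -> 2 point(s)
  x = 8: RHS = 12, y in [5, 8]  -> 2 point(s)
  x = 9: RHS = 4, y in [2, 11]  -> 2 point(s)
  x = 11: RHS = 0, y in [0]  -> 1 point(s)
  x = 12: RHS = 3, y in [4, 9]  -> 2 point(s)
Affine points: 19. Add the point at infinity: total = 20.

#E(F_13) = 20


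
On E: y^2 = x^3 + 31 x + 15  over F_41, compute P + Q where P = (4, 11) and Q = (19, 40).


P != Q, so use the chord formula.
s = (y2 - y1) / (x2 - x1) = (29) / (15) mod 41 = 32
x3 = s^2 - x1 - x2 mod 41 = 32^2 - 4 - 19 = 17
y3 = s (x1 - x3) - y1 mod 41 = 32 * (4 - 17) - 11 = 24

P + Q = (17, 24)


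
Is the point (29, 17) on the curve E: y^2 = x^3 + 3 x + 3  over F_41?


Check whether y^2 = x^3 + 3 x + 3 (mod 41) for (x, y) = (29, 17).
LHS: y^2 = 17^2 mod 41 = 2
RHS: x^3 + 3 x + 3 = 29^3 + 3*29 + 3 mod 41 = 2
LHS = RHS

Yes, on the curve


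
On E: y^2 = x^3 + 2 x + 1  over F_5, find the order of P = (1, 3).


Compute successive multiples of P until we hit O:
  1P = (1, 3)
  2P = (3, 2)
  3P = (0, 4)
  4P = (0, 1)
  5P = (3, 3)
  6P = (1, 2)
  7P = O

ord(P) = 7


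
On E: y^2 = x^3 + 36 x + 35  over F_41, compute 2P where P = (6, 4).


Doubling: s = (3 x1^2 + a) / (2 y1)
s = (3*6^2 + 36) / (2*4) mod 41 = 18
x3 = s^2 - 2 x1 mod 41 = 18^2 - 2*6 = 25
y3 = s (x1 - x3) - y1 mod 41 = 18 * (6 - 25) - 4 = 23

2P = (25, 23)


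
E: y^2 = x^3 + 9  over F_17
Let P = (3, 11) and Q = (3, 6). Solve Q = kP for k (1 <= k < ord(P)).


Enumerate multiples of P until we hit Q = (3, 6):
  1P = (3, 11)
  2P = (15, 16)
  3P = (0, 3)
  4P = (6, 15)
  5P = (6, 2)
  6P = (0, 14)
  7P = (15, 1)
  8P = (3, 6)
Match found at i = 8.

k = 8


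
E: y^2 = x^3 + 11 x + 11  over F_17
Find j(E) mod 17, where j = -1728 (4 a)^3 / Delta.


Delta = -16(4 a^3 + 27 b^2) mod 17 = 6
-1728 * (4 a)^3 = -1728 * (4*11)^3 mod 17 = 16
j = 16 * 6^(-1) mod 17 = 14

j = 14 (mod 17)


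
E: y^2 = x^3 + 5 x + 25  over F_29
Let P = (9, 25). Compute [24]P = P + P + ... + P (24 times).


k = 24 = 11000_2 (binary, LSB first: 00011)
Double-and-add from P = (9, 25):
  bit 0 = 0: acc unchanged = O
  bit 1 = 0: acc unchanged = O
  bit 2 = 0: acc unchanged = O
  bit 3 = 1: acc = O + (20, 11) = (20, 11)
  bit 4 = 1: acc = (20, 11) + (25, 17) = (4, 14)

24P = (4, 14)


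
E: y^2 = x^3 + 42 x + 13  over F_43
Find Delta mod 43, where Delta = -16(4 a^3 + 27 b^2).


4 a^3 + 27 b^2 = 4*42^3 + 27*13^2 = 296352 + 4563 = 300915
Delta = -16 * (300915) = -4814640
Delta mod 43 = 27

Delta = 27 (mod 43)


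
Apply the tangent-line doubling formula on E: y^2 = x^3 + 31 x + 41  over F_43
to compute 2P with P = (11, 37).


Doubling: s = (3 x1^2 + a) / (2 y1)
s = (3*11^2 + 31) / (2*37) mod 43 = 3
x3 = s^2 - 2 x1 mod 43 = 3^2 - 2*11 = 30
y3 = s (x1 - x3) - y1 mod 43 = 3 * (11 - 30) - 37 = 35

2P = (30, 35)


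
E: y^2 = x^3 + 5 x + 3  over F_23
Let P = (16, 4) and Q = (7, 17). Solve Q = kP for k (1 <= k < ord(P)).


Enumerate multiples of P until we hit Q = (7, 17):
  1P = (16, 4)
  2P = (7, 6)
  3P = (8, 7)
  4P = (11, 20)
  5P = (9, 15)
  6P = (0, 7)
  7P = (10, 15)
  8P = (1, 3)
  9P = (15, 16)
  10P = (21, 10)
  11P = (4, 15)
  12P = (4, 8)
  13P = (21, 13)
  14P = (15, 7)
  15P = (1, 20)
  16P = (10, 8)
  17P = (0, 16)
  18P = (9, 8)
  19P = (11, 3)
  20P = (8, 16)
  21P = (7, 17)
Match found at i = 21.

k = 21


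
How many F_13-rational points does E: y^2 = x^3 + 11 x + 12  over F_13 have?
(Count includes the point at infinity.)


For each x in F_13, count y with y^2 = x^3 + 11 x + 12 mod 13:
  x = 0: RHS = 12, y in [5, 8]  -> 2 point(s)
  x = 2: RHS = 3, y in [4, 9]  -> 2 point(s)
  x = 4: RHS = 3, y in [4, 9]  -> 2 point(s)
  x = 5: RHS = 10, y in [6, 7]  -> 2 point(s)
  x = 7: RHS = 3, y in [4, 9]  -> 2 point(s)
  x = 8: RHS = 1, y in [1, 12]  -> 2 point(s)
  x = 10: RHS = 4, y in [2, 11]  -> 2 point(s)
  x = 12: RHS = 0, y in [0]  -> 1 point(s)
Affine points: 15. Add the point at infinity: total = 16.

#E(F_13) = 16


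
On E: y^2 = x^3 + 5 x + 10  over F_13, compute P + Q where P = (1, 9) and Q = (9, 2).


P != Q, so use the chord formula.
s = (y2 - y1) / (x2 - x1) = (6) / (8) mod 13 = 4
x3 = s^2 - x1 - x2 mod 13 = 4^2 - 1 - 9 = 6
y3 = s (x1 - x3) - y1 mod 13 = 4 * (1 - 6) - 9 = 10

P + Q = (6, 10)


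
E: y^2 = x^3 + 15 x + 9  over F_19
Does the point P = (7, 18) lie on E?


Check whether y^2 = x^3 + 15 x + 9 (mod 19) for (x, y) = (7, 18).
LHS: y^2 = 18^2 mod 19 = 1
RHS: x^3 + 15 x + 9 = 7^3 + 15*7 + 9 mod 19 = 1
LHS = RHS

Yes, on the curve


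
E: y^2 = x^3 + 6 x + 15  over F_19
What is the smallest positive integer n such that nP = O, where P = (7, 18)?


Compute successive multiples of P until we hit O:
  1P = (7, 18)
  2P = (10, 12)
  3P = (6, 18)
  4P = (6, 1)
  5P = (10, 7)
  6P = (7, 1)
  7P = O

ord(P) = 7
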